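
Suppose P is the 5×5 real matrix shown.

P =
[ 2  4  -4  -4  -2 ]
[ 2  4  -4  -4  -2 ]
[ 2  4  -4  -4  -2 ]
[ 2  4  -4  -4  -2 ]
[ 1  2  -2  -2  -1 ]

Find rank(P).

Row reduce to echelon form.
R2 ← R2 − R1: [0, 0, 0, 0, 0]
R3 ← R3 − R1: [0, 0, 0, 0, 0]
R4 ← R4 − R1: [0, 0, 0, 0, 0]
R5 ← R5 − (1/2)·R1: [0, 0, 0, 0, 0]
Echelon form has 1 nonzero row, so rank(P) = 1.

1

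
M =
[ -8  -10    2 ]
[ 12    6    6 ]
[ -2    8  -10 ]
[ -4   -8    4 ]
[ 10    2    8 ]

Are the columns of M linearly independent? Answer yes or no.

no

Row reduce M to echelon form.
R2 ← R2 + (3/2)·R1: [0, -9, 9]
R3 ← R3 − (1/4)·R1: [0, 21/2, -21/2]
R4 ← R4 − (1/2)·R1: [0, -3, 3]
R5 ← R5 + (5/4)·R1: [0, -21/2, 21/2]
R3 ← R3 + (7/6)·R2: [0, 0, 0]
R4 ← R4 − (1/3)·R2: [0, 0, 0]
R5 ← R5 − (7/6)·R2: [0, 0, 0]
2 pivots among 3 columns.
Only 2 < 3 pivot columns, so the columns are linearly dependent.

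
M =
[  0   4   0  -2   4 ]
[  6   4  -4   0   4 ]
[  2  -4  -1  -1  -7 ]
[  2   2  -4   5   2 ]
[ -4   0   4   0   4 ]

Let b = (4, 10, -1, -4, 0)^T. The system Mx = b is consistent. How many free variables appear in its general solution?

1

Row reduce the augmented matrix [M | b].
Swap R1 ↔ R2
R3 ← R3 − (1/3)·R1: [0, -16/3, 1/3, -1, -25/3, -13/3]
R4 ← R4 − (1/3)·R1: [0, 2/3, -8/3, 5, 2/3, -22/3]
R5 ← R5 + (2/3)·R1: [0, 8/3, 4/3, 0, 20/3, 20/3]
R3 ← R3 + (4/3)·R2: [0, 0, 1/3, -11/3, -3, 1]
R4 ← R4 − (1/6)·R2: [0, 0, -8/3, 16/3, 0, -8]
R5 ← R5 − (2/3)·R2: [0, 0, 4/3, 4/3, 4, 4]
R4 ← R4 + (8)·R3: [0, 0, 0, -24, -24, 0]
R5 ← R5 − (4)·R3: [0, 0, 0, 16, 16, 0]
R5 ← R5 + (2/3)·R4: [0, 0, 0, 0, 0, 0]
The echelon form has 4 nonzero rows, and every pivot lies in the first 5 columns, so rank(M) = rank([M|b]) = 4.
The system is consistent.
Free variables = (unknowns) − (rank) = 5 − 4 = 1.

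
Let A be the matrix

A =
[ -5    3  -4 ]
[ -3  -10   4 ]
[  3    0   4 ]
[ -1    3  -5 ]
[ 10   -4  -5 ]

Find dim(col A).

Row reduce to echelon form.
R2 ← R2 − (3/5)·R1: [0, -59/5, 32/5]
R3 ← R3 + (3/5)·R1: [0, 9/5, 8/5]
R4 ← R4 − (1/5)·R1: [0, 12/5, -21/5]
R5 ← R5 + (2)·R1: [0, 2, -13]
R3 ← R3 + (9/59)·R2: [0, 0, 152/59]
R4 ← R4 + (12/59)·R2: [0, 0, -171/59]
R5 ← R5 + (10/59)·R2: [0, 0, -703/59]
R4 ← R4 + (9/8)·R3: [0, 0, 0]
R5 ← R5 + (37/8)·R3: [0, 0, 0]
Echelon form has 3 nonzero rows, so rank(A) = 3.
The column space has dimension equal to the rank: 3.

3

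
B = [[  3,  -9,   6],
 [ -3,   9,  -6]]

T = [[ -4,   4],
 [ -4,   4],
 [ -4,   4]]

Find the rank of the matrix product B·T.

0

First compute BT:
[[  0,   0],
 [  0,   0]]
Now row reduce the product.
0 nonzero rows, so rank(BT) = 0.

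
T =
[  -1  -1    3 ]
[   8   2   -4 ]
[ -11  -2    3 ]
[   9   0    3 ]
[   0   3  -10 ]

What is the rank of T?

2

Row reduce to echelon form.
R2 ← R2 + (8)·R1: [0, -6, 20]
R3 ← R3 − (11)·R1: [0, 9, -30]
R4 ← R4 + (9)·R1: [0, -9, 30]
R3 ← R3 + (3/2)·R2: [0, 0, 0]
R4 ← R4 − (3/2)·R2: [0, 0, 0]
R5 ← R5 + (1/2)·R2: [0, 0, 0]
Echelon form has 2 nonzero rows, so rank(T) = 2.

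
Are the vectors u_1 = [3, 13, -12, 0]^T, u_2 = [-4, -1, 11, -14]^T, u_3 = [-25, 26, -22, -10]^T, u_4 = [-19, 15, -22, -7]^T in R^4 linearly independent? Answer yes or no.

Form the matrix with these vectors as rows and row reduce.
R2 ← R2 + (4/3)·R1: [0, 49/3, -5, -14]
R3 ← R3 + (25/3)·R1: [0, 403/3, -122, -10]
R4 ← R4 + (19/3)·R1: [0, 292/3, -98, -7]
R3 ← R3 − (403/49)·R2: [0, 0, -3963/49, 736/7]
R4 ← R4 − (292/49)·R2: [0, 0, -3342/49, 535/7]
R4 ← R4 − (1114/1321)·R3: [0, 0, 0, -16167/1321]
4 nonzero rows, so the 4 vectors span a space of dimension 4.
Since 4 = 4, the vectors are linearly independent.

yes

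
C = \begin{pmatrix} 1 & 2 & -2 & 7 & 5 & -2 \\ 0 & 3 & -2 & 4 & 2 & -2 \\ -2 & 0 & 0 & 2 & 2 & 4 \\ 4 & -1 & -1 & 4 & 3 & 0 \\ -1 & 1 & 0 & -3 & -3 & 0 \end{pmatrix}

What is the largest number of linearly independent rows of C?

Row reduce to echelon form.
R3 ← R3 + (2)·R1: [0, 4, -4, 16, 12, 0]
R4 ← R4 − (4)·R1: [0, -9, 7, -24, -17, 8]
R5 ← R5 + R1: [0, 3, -2, 4, 2, -2]
R3 ← R3 − (4/3)·R2: [0, 0, -4/3, 32/3, 28/3, 8/3]
R4 ← R4 + (3)·R2: [0, 0, 1, -12, -11, 2]
R5 ← R5 − R2: [0, 0, 0, 0, 0, 0]
R4 ← R4 + (3/4)·R3: [0, 0, 0, -4, -4, 4]
Echelon form has 4 nonzero rows, so rank(C) = 4.
The rank gives the maximum number of linearly independent rows: 4.

4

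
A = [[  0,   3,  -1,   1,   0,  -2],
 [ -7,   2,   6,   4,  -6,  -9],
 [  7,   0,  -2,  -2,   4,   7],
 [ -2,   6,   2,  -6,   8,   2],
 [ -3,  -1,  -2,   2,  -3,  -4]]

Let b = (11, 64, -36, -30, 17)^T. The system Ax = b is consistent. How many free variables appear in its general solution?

Row reduce the augmented matrix [A | b].
Swap R1 ↔ R2
R3 ← R3 + R1: [0, 2, 4, 2, -2, -2, 28]
R4 ← R4 − (2/7)·R1: [0, 38/7, 2/7, -50/7, 68/7, 32/7, -338/7]
R5 ← R5 − (3/7)·R1: [0, -13/7, -32/7, 2/7, -3/7, -1/7, -73/7]
R3 ← R3 − (2/3)·R2: [0, 0, 14/3, 4/3, -2, -2/3, 62/3]
R4 ← R4 − (38/21)·R2: [0, 0, 44/21, -188/21, 68/7, 172/21, -1432/21]
R5 ← R5 + (13/21)·R2: [0, 0, -109/21, 19/21, -3/7, -29/21, -76/21]
R4 ← R4 − (22/49)·R3: [0, 0, 0, -468/49, 520/49, 416/49, -3796/49]
R5 ← R5 + (109/98)·R3: [0, 0, 0, 117/49, -130/49, -104/49, 949/49]
R5 ← R5 + (1/4)·R4: [0, 0, 0, 0, 0, 0, 0]
The echelon form has 4 nonzero rows, and every pivot lies in the first 6 columns, so rank(A) = rank([A|b]) = 4.
The system is consistent.
Free variables = (unknowns) − (rank) = 6 − 4 = 2.

2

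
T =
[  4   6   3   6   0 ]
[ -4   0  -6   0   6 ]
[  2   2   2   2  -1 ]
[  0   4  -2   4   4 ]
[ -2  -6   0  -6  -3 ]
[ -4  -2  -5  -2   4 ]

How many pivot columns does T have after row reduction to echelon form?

Row reduce to echelon form.
R2 ← R2 + R1: [0, 6, -3, 6, 6]
R3 ← R3 − (1/2)·R1: [0, -1, 1/2, -1, -1]
R5 ← R5 + (1/2)·R1: [0, -3, 3/2, -3, -3]
R6 ← R6 + R1: [0, 4, -2, 4, 4]
R3 ← R3 + (1/6)·R2: [0, 0, 0, 0, 0]
R4 ← R4 − (2/3)·R2: [0, 0, 0, 0, 0]
R5 ← R5 + (1/2)·R2: [0, 0, 0, 0, 0]
R6 ← R6 − (2/3)·R2: [0, 0, 0, 0, 0]
Echelon form has 2 nonzero rows, so rank(T) = 2.
Each nonzero row contributes one pivot column: 2 pivot columns.

2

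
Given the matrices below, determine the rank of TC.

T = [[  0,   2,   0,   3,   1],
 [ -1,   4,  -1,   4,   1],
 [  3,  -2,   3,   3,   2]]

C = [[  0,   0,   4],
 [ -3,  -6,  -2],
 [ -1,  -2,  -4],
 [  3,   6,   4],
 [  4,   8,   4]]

2

First compute TC:
[[  7,  14,  12],
 [  5,  10,  12],
 [ 20,  40,  24]]
Now row reduce the product.
R2 ← R2 − (5/7)·R1: [0, 0, 24/7]
R3 ← R3 − (20/7)·R1: [0, 0, -72/7]
R3 ← R3 + (3)·R2: [0, 0, 0]
2 nonzero rows, so rank(TC) = 2.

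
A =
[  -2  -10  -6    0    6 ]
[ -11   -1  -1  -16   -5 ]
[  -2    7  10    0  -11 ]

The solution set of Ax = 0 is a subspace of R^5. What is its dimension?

Row reduce to echelon form.
R2 ← R2 − (11/2)·R1: [0, 54, 32, -16, -38]
R3 ← R3 − R1: [0, 17, 16, 0, -17]
R3 ← R3 − (17/54)·R2: [0, 0, 160/27, 136/27, -136/27]
3 nonzero rows, so rank(A) = 3.
A has 5 columns; by rank–nullity, nullity = 5 − 3 = 2.

2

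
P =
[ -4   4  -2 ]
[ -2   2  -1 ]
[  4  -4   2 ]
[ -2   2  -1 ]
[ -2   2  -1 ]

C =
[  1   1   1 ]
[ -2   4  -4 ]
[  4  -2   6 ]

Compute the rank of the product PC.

First compute PC:
[[-20,  16, -32],
 [-10,   8, -16],
 [ 20, -16,  32],
 [-10,   8, -16],
 [-10,   8, -16]]
Now row reduce the product.
R2 ← R2 − (1/2)·R1: [0, 0, 0]
R3 ← R3 + R1: [0, 0, 0]
R4 ← R4 − (1/2)·R1: [0, 0, 0]
R5 ← R5 − (1/2)·R1: [0, 0, 0]
1 nonzero row, so rank(PC) = 1.

1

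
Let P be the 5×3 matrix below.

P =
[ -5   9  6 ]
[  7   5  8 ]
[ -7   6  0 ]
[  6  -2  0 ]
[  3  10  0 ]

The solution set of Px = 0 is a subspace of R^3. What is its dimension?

0

Row reduce to echelon form.
R2 ← R2 + (7/5)·R1: [0, 88/5, 82/5]
R3 ← R3 − (7/5)·R1: [0, -33/5, -42/5]
R4 ← R4 + (6/5)·R1: [0, 44/5, 36/5]
R5 ← R5 + (3/5)·R1: [0, 77/5, 18/5]
R3 ← R3 + (3/8)·R2: [0, 0, -9/4]
R4 ← R4 − (1/2)·R2: [0, 0, -1]
R5 ← R5 − (7/8)·R2: [0, 0, -43/4]
R4 ← R4 − (4/9)·R3: [0, 0, 0]
R5 ← R5 − (43/9)·R3: [0, 0, 0]
3 nonzero rows, so rank(P) = 3.
P has 3 columns; by rank–nullity, nullity = 3 − 3 = 0.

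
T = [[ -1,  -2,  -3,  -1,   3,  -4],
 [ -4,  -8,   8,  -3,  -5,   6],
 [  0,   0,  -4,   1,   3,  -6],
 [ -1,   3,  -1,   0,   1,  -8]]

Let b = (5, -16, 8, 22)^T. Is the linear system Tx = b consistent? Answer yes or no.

yes

Row reduce the augmented matrix [T | b].
R2 ← R2 − (4)·R1: [0, 0, 20, 1, -17, 22, -36]
R4 ← R4 − R1: [0, 5, 2, 1, -2, -4, 17]
Swap R2 ↔ R4
R4 ← R4 + (5)·R3: [0, 0, 0, 6, -2, -8, 4]
The echelon form has 4 nonzero rows, and every pivot lies in the first 6 columns, so rank(T) = rank([T|b]) = 4.
The system is consistent.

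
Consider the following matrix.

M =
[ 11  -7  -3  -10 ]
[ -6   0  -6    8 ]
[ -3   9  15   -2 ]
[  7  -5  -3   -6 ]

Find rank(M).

2

Row reduce to echelon form.
R2 ← R2 + (6/11)·R1: [0, -42/11, -84/11, 28/11]
R3 ← R3 + (3/11)·R1: [0, 78/11, 156/11, -52/11]
R4 ← R4 − (7/11)·R1: [0, -6/11, -12/11, 4/11]
R3 ← R3 + (13/7)·R2: [0, 0, 0, 0]
R4 ← R4 − (1/7)·R2: [0, 0, 0, 0]
Echelon form has 2 nonzero rows, so rank(M) = 2.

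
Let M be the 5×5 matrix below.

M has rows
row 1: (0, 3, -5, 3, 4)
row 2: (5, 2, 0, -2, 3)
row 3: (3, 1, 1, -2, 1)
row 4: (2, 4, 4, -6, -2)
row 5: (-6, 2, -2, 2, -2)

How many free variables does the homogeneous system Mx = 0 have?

2

Row reduce to echelon form.
Swap R1 ↔ R2
R3 ← R3 − (3/5)·R1: [0, -1/5, 1, -4/5, -4/5]
R4 ← R4 − (2/5)·R1: [0, 16/5, 4, -26/5, -16/5]
R5 ← R5 + (6/5)·R1: [0, 22/5, -2, -2/5, 8/5]
R3 ← R3 + (1/15)·R2: [0, 0, 2/3, -3/5, -8/15]
R4 ← R4 − (16/15)·R2: [0, 0, 28/3, -42/5, -112/15]
R5 ← R5 − (22/15)·R2: [0, 0, 16/3, -24/5, -64/15]
R4 ← R4 − (14)·R3: [0, 0, 0, 0, 0]
R5 ← R5 − (8)·R3: [0, 0, 0, 0, 0]
3 nonzero rows, so rank(M) = 3.
M has 5 columns; by rank–nullity, nullity = 5 − 3 = 2.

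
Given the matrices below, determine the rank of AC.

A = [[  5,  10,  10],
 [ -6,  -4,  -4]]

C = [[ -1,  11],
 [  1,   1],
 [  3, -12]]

First compute AC:
[[ 35, -55],
 [-10, -22]]
Now row reduce the product.
R2 ← R2 + (2/7)·R1: [0, -264/7]
2 nonzero rows, so rank(AC) = 2.

2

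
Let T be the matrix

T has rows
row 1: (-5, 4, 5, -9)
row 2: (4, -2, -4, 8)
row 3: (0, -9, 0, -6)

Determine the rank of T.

Row reduce to echelon form.
R2 ← R2 + (4/5)·R1: [0, 6/5, 0, 4/5]
R3 ← R3 + (15/2)·R2: [0, 0, 0, 0]
Echelon form has 2 nonzero rows, so rank(T) = 2.

2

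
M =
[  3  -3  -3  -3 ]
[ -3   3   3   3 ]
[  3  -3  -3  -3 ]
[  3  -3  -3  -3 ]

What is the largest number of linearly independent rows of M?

Row reduce to echelon form.
R2 ← R2 + R1: [0, 0, 0, 0]
R3 ← R3 − R1: [0, 0, 0, 0]
R4 ← R4 − R1: [0, 0, 0, 0]
Echelon form has 1 nonzero row, so rank(M) = 1.
The rank gives the maximum number of linearly independent rows: 1.

1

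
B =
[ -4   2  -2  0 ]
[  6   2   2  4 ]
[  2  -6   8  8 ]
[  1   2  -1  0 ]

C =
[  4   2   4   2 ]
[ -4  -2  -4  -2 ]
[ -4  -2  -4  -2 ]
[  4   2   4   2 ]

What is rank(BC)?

First compute BC:
[[-16,  -8, -16,  -8],
 [ 24,  12,  24,  12],
 [ 32,  16,  32,  16],
 [  0,   0,   0,   0]]
Now row reduce the product.
R2 ← R2 + (3/2)·R1: [0, 0, 0, 0]
R3 ← R3 + (2)·R1: [0, 0, 0, 0]
1 nonzero row, so rank(BC) = 1.

1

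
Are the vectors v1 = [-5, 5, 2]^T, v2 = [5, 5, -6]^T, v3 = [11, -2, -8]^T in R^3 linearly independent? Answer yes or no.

Form the matrix with these vectors as rows and row reduce.
R2 ← R2 + R1: [0, 10, -4]
R3 ← R3 + (11/5)·R1: [0, 9, -18/5]
R3 ← R3 − (9/10)·R2: [0, 0, 0]
2 nonzero rows, so the 3 vectors span a space of dimension 2.
Since 2 < 3, the vectors are linearly dependent.

no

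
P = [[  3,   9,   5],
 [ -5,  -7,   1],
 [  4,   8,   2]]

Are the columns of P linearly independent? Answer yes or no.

no

Row reduce P to echelon form.
R2 ← R2 + (5/3)·R1: [0, 8, 28/3]
R3 ← R3 − (4/3)·R1: [0, -4, -14/3]
R3 ← R3 + (1/2)·R2: [0, 0, 0]
2 pivots among 3 columns.
Only 2 < 3 pivot columns, so the columns are linearly dependent.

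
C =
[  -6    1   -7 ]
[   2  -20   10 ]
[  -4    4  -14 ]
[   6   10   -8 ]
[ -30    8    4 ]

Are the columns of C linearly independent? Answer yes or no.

Row reduce C to echelon form.
R2 ← R2 + (1/3)·R1: [0, -59/3, 23/3]
R3 ← R3 − (2/3)·R1: [0, 10/3, -28/3]
R4 ← R4 + R1: [0, 11, -15]
R5 ← R5 − (5)·R1: [0, 3, 39]
R3 ← R3 + (10/59)·R2: [0, 0, -474/59]
R4 ← R4 + (33/59)·R2: [0, 0, -632/59]
R5 ← R5 + (9/59)·R2: [0, 0, 2370/59]
R4 ← R4 − (4/3)·R3: [0, 0, 0]
R5 ← R5 + (5)·R3: [0, 0, 0]
3 pivots among 3 columns.
Every column is a pivot column, so the columns are linearly independent.

yes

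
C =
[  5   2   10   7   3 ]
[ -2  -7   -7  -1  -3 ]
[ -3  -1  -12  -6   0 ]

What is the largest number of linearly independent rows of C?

3

Row reduce to echelon form.
R2 ← R2 + (2/5)·R1: [0, -31/5, -3, 9/5, -9/5]
R3 ← R3 + (3/5)·R1: [0, 1/5, -6, -9/5, 9/5]
R3 ← R3 + (1/31)·R2: [0, 0, -189/31, -54/31, 54/31]
Echelon form has 3 nonzero rows, so rank(C) = 3.
The rank gives the maximum number of linearly independent rows: 3.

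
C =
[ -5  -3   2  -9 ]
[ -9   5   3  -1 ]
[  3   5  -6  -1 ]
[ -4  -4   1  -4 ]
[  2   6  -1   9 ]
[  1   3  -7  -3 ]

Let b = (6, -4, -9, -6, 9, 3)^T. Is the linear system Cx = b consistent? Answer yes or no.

Row reduce the augmented matrix [C | b].
R2 ← R2 − (9/5)·R1: [0, 52/5, -3/5, 76/5, -74/5]
R3 ← R3 + (3/5)·R1: [0, 16/5, -24/5, -32/5, -27/5]
R4 ← R4 − (4/5)·R1: [0, -8/5, -3/5, 16/5, -54/5]
R5 ← R5 + (2/5)·R1: [0, 24/5, -1/5, 27/5, 57/5]
R6 ← R6 + (1/5)·R1: [0, 12/5, -33/5, -24/5, 21/5]
R3 ← R3 − (4/13)·R2: [0, 0, -60/13, -144/13, -11/13]
R4 ← R4 + (2/13)·R2: [0, 0, -9/13, 72/13, -170/13]
R5 ← R5 − (6/13)·R2: [0, 0, 1/13, -21/13, 237/13]
R6 ← R6 − (3/13)·R2: [0, 0, -84/13, -108/13, 99/13]
R4 ← R4 − (3/20)·R3: [0, 0, 0, 36/5, -259/20]
R5 ← R5 + (1/60)·R3: [0, 0, 0, -9/5, 1093/60]
R6 ← R6 − (7/5)·R3: [0, 0, 0, 36/5, 44/5]
R5 ← R5 + (1/4)·R4: [0, 0, 0, 0, 719/48]
R6 ← R6 − R4: [0, 0, 0, 0, 87/4]
R6 ← R6 − (1044/719)·R5: [0, 0, 0, 0, 0]
The echelon form has 5 nonzero rows; the last pivot sits in the augmented column, so rank(C) = 4 but rank([C|b]) = 5.
Since the ranks differ, the system is inconsistent.

no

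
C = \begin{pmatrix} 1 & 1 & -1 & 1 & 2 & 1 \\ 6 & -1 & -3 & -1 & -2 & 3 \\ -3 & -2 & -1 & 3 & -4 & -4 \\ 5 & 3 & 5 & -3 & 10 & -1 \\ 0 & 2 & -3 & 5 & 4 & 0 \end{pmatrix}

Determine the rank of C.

4

Row reduce to echelon form.
R2 ← R2 − (6)·R1: [0, -7, 3, -7, -14, -3]
R3 ← R3 + (3)·R1: [0, 1, -4, 6, 2, -1]
R4 ← R4 − (5)·R1: [0, -2, 10, -8, 0, -6]
R3 ← R3 + (1/7)·R2: [0, 0, -25/7, 5, 0, -10/7]
R4 ← R4 − (2/7)·R2: [0, 0, 64/7, -6, 4, -36/7]
R5 ← R5 + (2/7)·R2: [0, 0, -15/7, 3, 0, -6/7]
R4 ← R4 + (64/25)·R3: [0, 0, 0, 34/5, 4, -44/5]
R5 ← R5 − (3/5)·R3: [0, 0, 0, 0, 0, 0]
Echelon form has 4 nonzero rows, so rank(C) = 4.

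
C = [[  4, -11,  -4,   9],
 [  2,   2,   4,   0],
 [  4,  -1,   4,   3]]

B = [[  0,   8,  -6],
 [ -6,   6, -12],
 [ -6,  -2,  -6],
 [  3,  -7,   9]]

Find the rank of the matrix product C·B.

First compute CB:
[[117, -89, 213],
 [-36,  20, -60],
 [ -9,  -3,  -9]]
Now row reduce the product.
R2 ← R2 + (4/13)·R1: [0, -96/13, 72/13]
R3 ← R3 + (1/13)·R1: [0, -128/13, 96/13]
R3 ← R3 − (4/3)·R2: [0, 0, 0]
2 nonzero rows, so rank(CB) = 2.

2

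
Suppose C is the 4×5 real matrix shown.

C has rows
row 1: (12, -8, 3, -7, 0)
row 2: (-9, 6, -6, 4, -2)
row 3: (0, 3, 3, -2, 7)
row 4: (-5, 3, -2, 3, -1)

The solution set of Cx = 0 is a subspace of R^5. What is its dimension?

2

Row reduce to echelon form.
R2 ← R2 + (3/4)·R1: [0, 0, -15/4, -5/4, -2]
R4 ← R4 + (5/12)·R1: [0, -1/3, -3/4, 1/12, -1]
Swap R2 ↔ R3
R4 ← R4 + (1/9)·R2: [0, 0, -5/12, -5/36, -2/9]
R4 ← R4 − (1/9)·R3: [0, 0, 0, 0, 0]
3 nonzero rows, so rank(C) = 3.
C has 5 columns; by rank–nullity, nullity = 5 − 3 = 2.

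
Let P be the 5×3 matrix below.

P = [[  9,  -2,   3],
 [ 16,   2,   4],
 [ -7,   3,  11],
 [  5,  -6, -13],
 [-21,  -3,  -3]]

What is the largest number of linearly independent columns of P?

Row reduce to echelon form.
R2 ← R2 − (16/9)·R1: [0, 50/9, -4/3]
R3 ← R3 + (7/9)·R1: [0, 13/9, 40/3]
R4 ← R4 − (5/9)·R1: [0, -44/9, -44/3]
R5 ← R5 + (7/3)·R1: [0, -23/3, 4]
R3 ← R3 − (13/50)·R2: [0, 0, 342/25]
R4 ← R4 + (22/25)·R2: [0, 0, -396/25]
R5 ← R5 + (69/50)·R2: [0, 0, 54/25]
R4 ← R4 + (22/19)·R3: [0, 0, 0]
R5 ← R5 − (3/19)·R3: [0, 0, 0]
Echelon form has 3 nonzero rows, so rank(P) = 3.
The rank gives the maximum number of linearly independent columns: 3.

3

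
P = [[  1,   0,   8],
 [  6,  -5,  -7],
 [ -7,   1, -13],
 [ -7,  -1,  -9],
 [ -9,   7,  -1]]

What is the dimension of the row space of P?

Row reduce to echelon form.
R2 ← R2 − (6)·R1: [0, -5, -55]
R3 ← R3 + (7)·R1: [0, 1, 43]
R4 ← R4 + (7)·R1: [0, -1, 47]
R5 ← R5 + (9)·R1: [0, 7, 71]
R3 ← R3 + (1/5)·R2: [0, 0, 32]
R4 ← R4 − (1/5)·R2: [0, 0, 58]
R5 ← R5 + (7/5)·R2: [0, 0, -6]
R4 ← R4 − (29/16)·R3: [0, 0, 0]
R5 ← R5 + (3/16)·R3: [0, 0, 0]
Echelon form has 3 nonzero rows, so rank(P) = 3.
The row space has dimension equal to the rank: 3.

3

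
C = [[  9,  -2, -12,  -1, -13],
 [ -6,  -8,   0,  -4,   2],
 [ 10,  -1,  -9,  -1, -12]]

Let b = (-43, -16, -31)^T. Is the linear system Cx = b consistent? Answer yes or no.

Row reduce the augmented matrix [C | b].
R2 ← R2 + (2/3)·R1: [0, -28/3, -8, -14/3, -20/3, -134/3]
R3 ← R3 − (10/9)·R1: [0, 11/9, 13/3, 1/9, 22/9, 151/9]
R3 ← R3 + (11/84)·R2: [0, 0, 23/7, -1/2, 11/7, 153/14]
The echelon form has 3 nonzero rows, and every pivot lies in the first 5 columns, so rank(C) = rank([C|b]) = 3.
The system is consistent.

yes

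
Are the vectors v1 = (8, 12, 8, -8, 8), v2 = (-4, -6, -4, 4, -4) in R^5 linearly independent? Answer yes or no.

no

Form the matrix with these vectors as rows and row reduce.
R2 ← R2 + (1/2)·R1: [0, 0, 0, 0, 0]
1 nonzero row, so the 2 vectors span a space of dimension 1.
Since 1 < 2, the vectors are linearly dependent.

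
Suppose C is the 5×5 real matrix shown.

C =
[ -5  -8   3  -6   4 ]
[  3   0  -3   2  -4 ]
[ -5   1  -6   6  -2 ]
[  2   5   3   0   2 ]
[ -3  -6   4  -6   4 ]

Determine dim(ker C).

Row reduce to echelon form.
R2 ← R2 + (3/5)·R1: [0, -24/5, -6/5, -8/5, -8/5]
R3 ← R3 − R1: [0, 9, -9, 12, -6]
R4 ← R4 + (2/5)·R1: [0, 9/5, 21/5, -12/5, 18/5]
R5 ← R5 − (3/5)·R1: [0, -6/5, 11/5, -12/5, 8/5]
R3 ← R3 + (15/8)·R2: [0, 0, -45/4, 9, -9]
R4 ← R4 + (3/8)·R2: [0, 0, 15/4, -3, 3]
R5 ← R5 − (1/4)·R2: [0, 0, 5/2, -2, 2]
R4 ← R4 + (1/3)·R3: [0, 0, 0, 0, 0]
R5 ← R5 + (2/9)·R3: [0, 0, 0, 0, 0]
3 nonzero rows, so rank(C) = 3.
C has 5 columns; by rank–nullity, nullity = 5 − 3 = 2.

2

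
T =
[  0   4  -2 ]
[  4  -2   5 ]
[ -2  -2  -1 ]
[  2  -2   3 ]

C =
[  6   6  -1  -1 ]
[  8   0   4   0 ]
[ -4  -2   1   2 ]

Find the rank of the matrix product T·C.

2

First compute TC:
[[ 40,   4,  14,  -4],
 [-12,  14,  -7,   6],
 [-24, -10,  -7,   0],
 [-16,   6,  -7,   4]]
Now row reduce the product.
R2 ← R2 + (3/10)·R1: [0, 76/5, -14/5, 24/5]
R3 ← R3 + (3/5)·R1: [0, -38/5, 7/5, -12/5]
R4 ← R4 + (2/5)·R1: [0, 38/5, -7/5, 12/5]
R3 ← R3 + (1/2)·R2: [0, 0, 0, 0]
R4 ← R4 − (1/2)·R2: [0, 0, 0, 0]
2 nonzero rows, so rank(TC) = 2.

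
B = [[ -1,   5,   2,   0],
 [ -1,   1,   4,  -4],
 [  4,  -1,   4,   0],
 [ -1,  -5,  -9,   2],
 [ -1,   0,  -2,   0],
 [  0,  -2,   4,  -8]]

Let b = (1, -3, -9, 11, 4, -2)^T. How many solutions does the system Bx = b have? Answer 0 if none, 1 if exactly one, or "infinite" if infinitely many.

Row reduce the augmented matrix [B | b].
R2 ← R2 − R1: [0, -4, 2, -4, -4]
R3 ← R3 + (4)·R1: [0, 19, 12, 0, -5]
R4 ← R4 − R1: [0, -10, -11, 2, 10]
R5 ← R5 − R1: [0, -5, -4, 0, 3]
R3 ← R3 + (19/4)·R2: [0, 0, 43/2, -19, -24]
R4 ← R4 − (5/2)·R2: [0, 0, -16, 12, 20]
R5 ← R5 − (5/4)·R2: [0, 0, -13/2, 5, 8]
R6 ← R6 − (1/2)·R2: [0, 0, 3, -6, 0]
R4 ← R4 + (32/43)·R3: [0, 0, 0, -92/43, 92/43]
R5 ← R5 + (13/43)·R3: [0, 0, 0, -32/43, 32/43]
R6 ← R6 − (6/43)·R3: [0, 0, 0, -144/43, 144/43]
R5 ← R5 − (8/23)·R4: [0, 0, 0, 0, 0]
R6 ← R6 − (36/23)·R4: [0, 0, 0, 0, 0]
The echelon form has 4 nonzero rows, and every pivot lies in the first 4 columns, so rank(B) = rank([B|b]) = 4.
The system is consistent.
rank = 4 = number of unknowns, so the solution is unique.

1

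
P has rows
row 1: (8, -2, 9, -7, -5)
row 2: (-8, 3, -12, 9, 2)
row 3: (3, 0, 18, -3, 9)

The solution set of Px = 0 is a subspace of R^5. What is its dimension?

2

Row reduce to echelon form.
R2 ← R2 + R1: [0, 1, -3, 2, -3]
R3 ← R3 − (3/8)·R1: [0, 3/4, 117/8, -3/8, 87/8]
R3 ← R3 − (3/4)·R2: [0, 0, 135/8, -15/8, 105/8]
3 nonzero rows, so rank(P) = 3.
P has 5 columns; by rank–nullity, nullity = 5 − 3 = 2.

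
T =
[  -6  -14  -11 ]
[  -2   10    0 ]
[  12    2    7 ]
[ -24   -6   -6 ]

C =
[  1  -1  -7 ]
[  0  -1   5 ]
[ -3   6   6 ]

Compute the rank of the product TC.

2

First compute TC:
[[ 27, -46, -94],
 [ -2,  -8,  64],
 [ -9,  28, -32],
 [ -6,  -6, 102]]
Now row reduce the product.
R2 ← R2 + (2/27)·R1: [0, -308/27, 1540/27]
R3 ← R3 + (1/3)·R1: [0, 38/3, -190/3]
R4 ← R4 + (2/9)·R1: [0, -146/9, 730/9]
R3 ← R3 + (171/154)·R2: [0, 0, 0]
R4 ← R4 − (219/154)·R2: [0, 0, 0]
2 nonzero rows, so rank(TC) = 2.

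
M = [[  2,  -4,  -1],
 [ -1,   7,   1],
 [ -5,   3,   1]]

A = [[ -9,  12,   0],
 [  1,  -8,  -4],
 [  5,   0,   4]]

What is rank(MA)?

2

First compute MA:
[[-27,  56,  12],
 [ 21, -68, -24],
 [ 53, -84,  -8]]
Now row reduce the product.
R2 ← R2 + (7/9)·R1: [0, -220/9, -44/3]
R3 ← R3 + (53/27)·R1: [0, 700/27, 140/9]
R3 ← R3 + (35/33)·R2: [0, 0, 0]
2 nonzero rows, so rank(MA) = 2.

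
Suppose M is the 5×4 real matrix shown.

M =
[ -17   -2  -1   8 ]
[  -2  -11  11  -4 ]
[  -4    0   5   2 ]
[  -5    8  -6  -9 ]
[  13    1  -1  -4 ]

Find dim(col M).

4

Row reduce to echelon form.
R2 ← R2 − (2/17)·R1: [0, -183/17, 189/17, -84/17]
R3 ← R3 − (4/17)·R1: [0, 8/17, 89/17, 2/17]
R4 ← R4 − (5/17)·R1: [0, 146/17, -97/17, -193/17]
R5 ← R5 + (13/17)·R1: [0, -9/17, -30/17, 36/17]
R3 ← R3 + (8/183)·R2: [0, 0, 349/61, -6/61]
R4 ← R4 + (146/183)·R2: [0, 0, 193/61, -933/61]
R5 ← R5 − (3/61)·R2: [0, 0, -141/61, 144/61]
R4 ← R4 − (193/349)·R3: [0, 0, 0, -5319/349]
R5 ← R5 + (141/349)·R3: [0, 0, 0, 810/349]
R5 ← R5 + (30/197)·R4: [0, 0, 0, 0]
Echelon form has 4 nonzero rows, so rank(M) = 4.
The column space has dimension equal to the rank: 4.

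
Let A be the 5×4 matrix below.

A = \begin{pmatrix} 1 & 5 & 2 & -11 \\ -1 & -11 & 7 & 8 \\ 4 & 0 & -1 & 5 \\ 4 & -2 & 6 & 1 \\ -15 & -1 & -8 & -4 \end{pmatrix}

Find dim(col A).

Row reduce to echelon form.
R2 ← R2 + R1: [0, -6, 9, -3]
R3 ← R3 − (4)·R1: [0, -20, -9, 49]
R4 ← R4 − (4)·R1: [0, -22, -2, 45]
R5 ← R5 + (15)·R1: [0, 74, 22, -169]
R3 ← R3 − (10/3)·R2: [0, 0, -39, 59]
R4 ← R4 − (11/3)·R2: [0, 0, -35, 56]
R5 ← R5 + (37/3)·R2: [0, 0, 133, -206]
R4 ← R4 − (35/39)·R3: [0, 0, 0, 119/39]
R5 ← R5 + (133/39)·R3: [0, 0, 0, -187/39]
R5 ← R5 + (11/7)·R4: [0, 0, 0, 0]
Echelon form has 4 nonzero rows, so rank(A) = 4.
The column space has dimension equal to the rank: 4.

4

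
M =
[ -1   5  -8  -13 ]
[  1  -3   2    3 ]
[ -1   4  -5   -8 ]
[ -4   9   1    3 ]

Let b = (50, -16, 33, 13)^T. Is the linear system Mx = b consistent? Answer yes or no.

yes

Row reduce the augmented matrix [M | b].
R2 ← R2 + R1: [0, 2, -6, -10, 34]
R3 ← R3 − R1: [0, -1, 3, 5, -17]
R4 ← R4 − (4)·R1: [0, -11, 33, 55, -187]
R3 ← R3 + (1/2)·R2: [0, 0, 0, 0, 0]
R4 ← R4 + (11/2)·R2: [0, 0, 0, 0, 0]
The echelon form has 2 nonzero rows, and every pivot lies in the first 4 columns, so rank(M) = rank([M|b]) = 2.
The system is consistent.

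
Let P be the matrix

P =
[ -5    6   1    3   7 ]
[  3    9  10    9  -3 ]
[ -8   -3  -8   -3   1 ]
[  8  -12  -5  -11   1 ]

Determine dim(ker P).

2

Row reduce to echelon form.
R2 ← R2 + (3/5)·R1: [0, 63/5, 53/5, 54/5, 6/5]
R3 ← R3 − (8/5)·R1: [0, -63/5, -48/5, -39/5, -51/5]
R4 ← R4 + (8/5)·R1: [0, -12/5, -17/5, -31/5, 61/5]
R3 ← R3 + R2: [0, 0, 1, 3, -9]
R4 ← R4 + (4/21)·R2: [0, 0, -29/21, -29/7, 87/7]
R4 ← R4 + (29/21)·R3: [0, 0, 0, 0, 0]
3 nonzero rows, so rank(P) = 3.
P has 5 columns; by rank–nullity, nullity = 5 − 3 = 2.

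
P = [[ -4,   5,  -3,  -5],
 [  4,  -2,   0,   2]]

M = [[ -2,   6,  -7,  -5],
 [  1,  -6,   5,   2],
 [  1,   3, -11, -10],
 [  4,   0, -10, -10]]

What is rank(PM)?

2

First compute PM:
[[-10, -63, 136, 110],
 [ -2,  36, -58, -44]]
Now row reduce the product.
R2 ← R2 − (1/5)·R1: [0, 243/5, -426/5, -66]
2 nonzero rows, so rank(PM) = 2.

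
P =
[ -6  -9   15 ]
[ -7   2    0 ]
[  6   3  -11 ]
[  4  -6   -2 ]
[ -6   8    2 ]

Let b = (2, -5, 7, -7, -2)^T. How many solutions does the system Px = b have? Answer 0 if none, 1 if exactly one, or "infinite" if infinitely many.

0

Row reduce the augmented matrix [P | b].
R2 ← R2 − (7/6)·R1: [0, 25/2, -35/2, -22/3]
R3 ← R3 + R1: [0, -6, 4, 9]
R4 ← R4 + (2/3)·R1: [0, -12, 8, -17/3]
R5 ← R5 − R1: [0, 17, -13, -4]
R3 ← R3 + (12/25)·R2: [0, 0, -22/5, 137/25]
R4 ← R4 + (24/25)·R2: [0, 0, -44/5, -953/75]
R5 ← R5 − (34/25)·R2: [0, 0, 54/5, 448/75]
R4 ← R4 − (2)·R3: [0, 0, 0, -71/3]
R5 ← R5 + (27/11)·R3: [0, 0, 0, 641/33]
R5 ← R5 + (641/781)·R4: [0, 0, 0, 0]
The echelon form has 4 nonzero rows; the last pivot sits in the augmented column, so rank(P) = 3 but rank([P|b]) = 4.
Since the ranks differ, the system is inconsistent.
It has no solutions.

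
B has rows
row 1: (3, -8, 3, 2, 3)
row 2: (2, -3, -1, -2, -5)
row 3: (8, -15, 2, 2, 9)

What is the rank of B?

Row reduce to echelon form.
R2 ← R2 − (2/3)·R1: [0, 7/3, -3, -10/3, -7]
R3 ← R3 − (8/3)·R1: [0, 19/3, -6, -10/3, 1]
R3 ← R3 − (19/7)·R2: [0, 0, 15/7, 40/7, 20]
Echelon form has 3 nonzero rows, so rank(B) = 3.

3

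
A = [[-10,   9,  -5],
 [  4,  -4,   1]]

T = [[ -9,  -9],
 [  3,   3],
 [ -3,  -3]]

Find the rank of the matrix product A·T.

1

First compute AT:
[[132, 132],
 [-51, -51]]
Now row reduce the product.
R2 ← R2 + (17/44)·R1: [0, 0]
1 nonzero row, so rank(AT) = 1.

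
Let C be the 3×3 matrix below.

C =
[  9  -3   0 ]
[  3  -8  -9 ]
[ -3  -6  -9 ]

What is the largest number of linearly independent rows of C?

Row reduce to echelon form.
R2 ← R2 − (1/3)·R1: [0, -7, -9]
R3 ← R3 + (1/3)·R1: [0, -7, -9]
R3 ← R3 − R2: [0, 0, 0]
Echelon form has 2 nonzero rows, so rank(C) = 2.
The rank gives the maximum number of linearly independent rows: 2.

2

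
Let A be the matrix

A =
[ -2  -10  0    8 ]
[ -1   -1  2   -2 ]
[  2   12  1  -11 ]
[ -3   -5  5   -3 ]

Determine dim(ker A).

Row reduce to echelon form.
R2 ← R2 − (1/2)·R1: [0, 4, 2, -6]
R3 ← R3 + R1: [0, 2, 1, -3]
R4 ← R4 − (3/2)·R1: [0, 10, 5, -15]
R3 ← R3 − (1/2)·R2: [0, 0, 0, 0]
R4 ← R4 − (5/2)·R2: [0, 0, 0, 0]
2 nonzero rows, so rank(A) = 2.
A has 4 columns; by rank–nullity, nullity = 4 − 2 = 2.

2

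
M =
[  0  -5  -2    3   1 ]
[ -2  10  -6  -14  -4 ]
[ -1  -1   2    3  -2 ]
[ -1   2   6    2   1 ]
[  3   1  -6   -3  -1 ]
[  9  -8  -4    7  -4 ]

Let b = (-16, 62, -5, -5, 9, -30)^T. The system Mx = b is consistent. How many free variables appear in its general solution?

Row reduce the augmented matrix [M | b].
Swap R1 ↔ R2
R3 ← R3 − (1/2)·R1: [0, -6, 5, 10, 0, -36]
R4 ← R4 − (1/2)·R1: [0, -3, 9, 9, 3, -36]
R5 ← R5 + (3/2)·R1: [0, 16, -15, -24, -7, 102]
R6 ← R6 + (9/2)·R1: [0, 37, -31, -56, -22, 249]
R3 ← R3 − (6/5)·R2: [0, 0, 37/5, 32/5, -6/5, -84/5]
R4 ← R4 − (3/5)·R2: [0, 0, 51/5, 36/5, 12/5, -132/5]
R5 ← R5 + (16/5)·R2: [0, 0, -107/5, -72/5, -19/5, 254/5]
R6 ← R6 + (37/5)·R2: [0, 0, -229/5, -169/5, -73/5, 653/5]
R4 ← R4 − (51/37)·R3: [0, 0, 0, -60/37, 150/37, -120/37]
R5 ← R5 + (107/37)·R3: [0, 0, 0, 152/37, -269/37, 82/37]
R6 ← R6 + (229/37)·R3: [0, 0, 0, 215/37, -815/37, 985/37]
R5 ← R5 + (38/15)·R4: [0, 0, 0, 0, 3, -6]
R6 ← R6 + (43/12)·R4: [0, 0, 0, 0, -15/2, 15]
R6 ← R6 + (5/2)·R5: [0, 0, 0, 0, 0, 0]
The echelon form has 5 nonzero rows, and every pivot lies in the first 5 columns, so rank(M) = rank([M|b]) = 5.
The system is consistent.
Free variables = (unknowns) − (rank) = 5 − 5 = 0.

0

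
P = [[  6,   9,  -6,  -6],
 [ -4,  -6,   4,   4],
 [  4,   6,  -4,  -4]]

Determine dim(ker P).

Row reduce to echelon form.
R2 ← R2 + (2/3)·R1: [0, 0, 0, 0]
R3 ← R3 − (2/3)·R1: [0, 0, 0, 0]
1 nonzero row, so rank(P) = 1.
P has 4 columns; by rank–nullity, nullity = 4 − 1 = 3.

3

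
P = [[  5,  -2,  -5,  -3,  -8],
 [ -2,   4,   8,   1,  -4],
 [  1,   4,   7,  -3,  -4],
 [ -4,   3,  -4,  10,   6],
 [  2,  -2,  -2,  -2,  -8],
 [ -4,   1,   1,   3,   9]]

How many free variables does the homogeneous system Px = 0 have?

Row reduce to echelon form.
R2 ← R2 + (2/5)·R1: [0, 16/5, 6, -1/5, -36/5]
R3 ← R3 − (1/5)·R1: [0, 22/5, 8, -12/5, -12/5]
R4 ← R4 + (4/5)·R1: [0, 7/5, -8, 38/5, -2/5]
R5 ← R5 − (2/5)·R1: [0, -6/5, 0, -4/5, -24/5]
R6 ← R6 + (4/5)·R1: [0, -3/5, -3, 3/5, 13/5]
R3 ← R3 − (11/8)·R2: [0, 0, -1/4, -17/8, 15/2]
R4 ← R4 − (7/16)·R2: [0, 0, -85/8, 123/16, 11/4]
R5 ← R5 + (3/8)·R2: [0, 0, 9/4, -7/8, -15/2]
R6 ← R6 + (3/16)·R2: [0, 0, -15/8, 9/16, 5/4]
R4 ← R4 − (85/2)·R3: [0, 0, 0, 98, -316]
R5 ← R5 + (9)·R3: [0, 0, 0, -20, 60]
R6 ← R6 − (15/2)·R3: [0, 0, 0, 33/2, -55]
R5 ← R5 + (10/49)·R4: [0, 0, 0, 0, -220/49]
R6 ← R6 − (33/196)·R4: [0, 0, 0, 0, -88/49]
R6 ← R6 − (2/5)·R5: [0, 0, 0, 0, 0]
5 nonzero rows, so rank(P) = 5.
P has 5 columns; by rank–nullity, nullity = 5 − 5 = 0.

0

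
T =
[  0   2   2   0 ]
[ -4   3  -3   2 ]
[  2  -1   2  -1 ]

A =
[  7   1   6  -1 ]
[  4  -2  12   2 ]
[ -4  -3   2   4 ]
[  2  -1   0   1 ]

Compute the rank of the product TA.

First compute TA:
[[  0, -10,  28,  12],
 [  0,  -3,   6,   0],
 [  0,  -1,   4,   3]]
Now row reduce the product.
R2 ← R2 − (3/10)·R1: [0, 0, -12/5, -18/5]
R3 ← R3 − (1/10)·R1: [0, 0, 6/5, 9/5]
R3 ← R3 + (1/2)·R2: [0, 0, 0, 0]
2 nonzero rows, so rank(TA) = 2.

2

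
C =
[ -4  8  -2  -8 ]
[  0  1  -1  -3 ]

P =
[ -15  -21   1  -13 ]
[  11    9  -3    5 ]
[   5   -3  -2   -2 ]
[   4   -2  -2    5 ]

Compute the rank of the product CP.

First compute CP:
[[106, 178,  -8,  56],
 [ -6,  18,   5,  -8]]
Now row reduce the product.
R2 ← R2 + (3/53)·R1: [0, 1488/53, 241/53, -256/53]
2 nonzero rows, so rank(CP) = 2.

2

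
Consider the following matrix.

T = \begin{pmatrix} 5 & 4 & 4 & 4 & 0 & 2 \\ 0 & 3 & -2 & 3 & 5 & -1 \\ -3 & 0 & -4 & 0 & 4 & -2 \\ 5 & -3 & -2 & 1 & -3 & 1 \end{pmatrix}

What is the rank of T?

3

Row reduce to echelon form.
R3 ← R3 + (3/5)·R1: [0, 12/5, -8/5, 12/5, 4, -4/5]
R4 ← R4 − R1: [0, -7, -6, -3, -3, -1]
R3 ← R3 − (4/5)·R2: [0, 0, 0, 0, 0, 0]
R4 ← R4 + (7/3)·R2: [0, 0, -32/3, 4, 26/3, -10/3]
Swap R3 ↔ R4
Echelon form has 3 nonzero rows, so rank(T) = 3.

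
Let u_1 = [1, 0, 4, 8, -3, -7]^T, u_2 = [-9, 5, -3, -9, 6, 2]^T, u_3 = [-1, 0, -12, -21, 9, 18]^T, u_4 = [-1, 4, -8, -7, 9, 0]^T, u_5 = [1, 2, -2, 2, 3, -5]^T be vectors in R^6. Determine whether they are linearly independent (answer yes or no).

Form the matrix with these vectors as rows and row reduce.
R2 ← R2 + (9)·R1: [0, 5, 33, 63, -21, -61]
R3 ← R3 + R1: [0, 0, -8, -13, 6, 11]
R4 ← R4 + R1: [0, 4, -4, 1, 6, -7]
R5 ← R5 − R1: [0, 2, -6, -6, 6, 2]
R4 ← R4 − (4/5)·R2: [0, 0, -152/5, -247/5, 114/5, 209/5]
R5 ← R5 − (2/5)·R2: [0, 0, -96/5, -156/5, 72/5, 132/5]
R4 ← R4 − (19/5)·R3: [0, 0, 0, 0, 0, 0]
R5 ← R5 − (12/5)·R3: [0, 0, 0, 0, 0, 0]
3 nonzero rows, so the 5 vectors span a space of dimension 3.
Since 3 < 5, the vectors are linearly dependent.

no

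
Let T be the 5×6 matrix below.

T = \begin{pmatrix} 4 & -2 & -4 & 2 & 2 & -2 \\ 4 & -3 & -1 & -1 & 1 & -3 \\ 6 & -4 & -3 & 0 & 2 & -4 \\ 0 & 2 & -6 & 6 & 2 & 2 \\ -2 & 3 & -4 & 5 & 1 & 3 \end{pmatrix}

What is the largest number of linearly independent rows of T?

Row reduce to echelon form.
R2 ← R2 − R1: [0, -1, 3, -3, -1, -1]
R3 ← R3 − (3/2)·R1: [0, -1, 3, -3, -1, -1]
R5 ← R5 + (1/2)·R1: [0, 2, -6, 6, 2, 2]
R3 ← R3 − R2: [0, 0, 0, 0, 0, 0]
R4 ← R4 + (2)·R2: [0, 0, 0, 0, 0, 0]
R5 ← R5 + (2)·R2: [0, 0, 0, 0, 0, 0]
Echelon form has 2 nonzero rows, so rank(T) = 2.
The rank gives the maximum number of linearly independent rows: 2.

2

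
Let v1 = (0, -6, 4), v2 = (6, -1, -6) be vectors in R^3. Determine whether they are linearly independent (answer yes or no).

yes

Form the matrix with these vectors as rows and row reduce.
Swap R1 ↔ R2
2 nonzero rows, so the 2 vectors span a space of dimension 2.
Since 2 = 2, the vectors are linearly independent.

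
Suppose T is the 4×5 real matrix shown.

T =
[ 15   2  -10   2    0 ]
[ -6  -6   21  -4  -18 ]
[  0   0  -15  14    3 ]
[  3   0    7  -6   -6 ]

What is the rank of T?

Row reduce to echelon form.
R2 ← R2 + (2/5)·R1: [0, -26/5, 17, -16/5, -18]
R4 ← R4 − (1/5)·R1: [0, -2/5, 9, -32/5, -6]
R4 ← R4 − (1/13)·R2: [0, 0, 100/13, -80/13, -60/13]
R4 ← R4 + (20/39)·R3: [0, 0, 0, 40/39, -40/13]
Echelon form has 4 nonzero rows, so rank(T) = 4.

4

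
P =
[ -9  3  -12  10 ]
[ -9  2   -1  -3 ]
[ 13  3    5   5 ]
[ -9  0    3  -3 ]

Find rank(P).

4

Row reduce to echelon form.
R2 ← R2 − R1: [0, -1, 11, -13]
R3 ← R3 + (13/9)·R1: [0, 22/3, -37/3, 175/9]
R4 ← R4 − R1: [0, -3, 15, -13]
R3 ← R3 + (22/3)·R2: [0, 0, 205/3, -683/9]
R4 ← R4 − (3)·R2: [0, 0, -18, 26]
R4 ← R4 + (54/205)·R3: [0, 0, 0, 1232/205]
Echelon form has 4 nonzero rows, so rank(P) = 4.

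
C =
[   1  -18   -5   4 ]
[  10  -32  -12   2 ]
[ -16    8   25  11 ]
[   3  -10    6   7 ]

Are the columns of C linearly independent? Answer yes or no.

yes

Row reduce C to echelon form.
R2 ← R2 − (10)·R1: [0, 148, 38, -38]
R3 ← R3 + (16)·R1: [0, -280, -55, 75]
R4 ← R4 − (3)·R1: [0, 44, 21, -5]
R3 ← R3 + (70/37)·R2: [0, 0, 625/37, 115/37]
R4 ← R4 − (11/37)·R2: [0, 0, 359/37, 233/37]
R4 ← R4 − (359/625)·R3: [0, 0, 0, 564/125]
4 pivots among 4 columns.
Every column is a pivot column, so the columns are linearly independent.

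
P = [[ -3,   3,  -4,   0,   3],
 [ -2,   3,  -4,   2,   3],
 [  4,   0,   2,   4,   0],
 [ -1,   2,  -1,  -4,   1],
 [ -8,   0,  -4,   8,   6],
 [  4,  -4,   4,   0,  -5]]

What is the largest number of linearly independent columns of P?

Row reduce to echelon form.
R2 ← R2 − (2/3)·R1: [0, 1, -4/3, 2, 1]
R3 ← R3 + (4/3)·R1: [0, 4, -10/3, 4, 4]
R4 ← R4 − (1/3)·R1: [0, 1, 1/3, -4, 0]
R5 ← R5 − (8/3)·R1: [0, -8, 20/3, 8, -2]
R6 ← R6 + (4/3)·R1: [0, 0, -4/3, 0, -1]
R3 ← R3 − (4)·R2: [0, 0, 2, -4, 0]
R4 ← R4 − R2: [0, 0, 5/3, -6, -1]
R5 ← R5 + (8)·R2: [0, 0, -4, 24, 6]
R4 ← R4 − (5/6)·R3: [0, 0, 0, -8/3, -1]
R5 ← R5 + (2)·R3: [0, 0, 0, 16, 6]
R6 ← R6 + (2/3)·R3: [0, 0, 0, -8/3, -1]
R5 ← R5 + (6)·R4: [0, 0, 0, 0, 0]
R6 ← R6 − R4: [0, 0, 0, 0, 0]
Echelon form has 4 nonzero rows, so rank(P) = 4.
The rank gives the maximum number of linearly independent columns: 4.

4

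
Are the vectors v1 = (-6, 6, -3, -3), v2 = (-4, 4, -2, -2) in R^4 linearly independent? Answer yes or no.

Form the matrix with these vectors as rows and row reduce.
R2 ← R2 − (2/3)·R1: [0, 0, 0, 0]
1 nonzero row, so the 2 vectors span a space of dimension 1.
Since 1 < 2, the vectors are linearly dependent.

no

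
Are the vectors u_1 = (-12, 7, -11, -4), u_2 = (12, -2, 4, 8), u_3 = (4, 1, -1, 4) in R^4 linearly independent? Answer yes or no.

Form the matrix with these vectors as rows and row reduce.
R2 ← R2 + R1: [0, 5, -7, 4]
R3 ← R3 + (1/3)·R1: [0, 10/3, -14/3, 8/3]
R3 ← R3 − (2/3)·R2: [0, 0, 0, 0]
2 nonzero rows, so the 3 vectors span a space of dimension 2.
Since 2 < 3, the vectors are linearly dependent.

no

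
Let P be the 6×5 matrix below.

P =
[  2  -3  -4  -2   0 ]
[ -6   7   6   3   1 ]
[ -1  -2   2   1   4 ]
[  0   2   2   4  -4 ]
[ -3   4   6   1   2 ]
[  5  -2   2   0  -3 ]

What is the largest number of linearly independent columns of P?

4

Row reduce to echelon form.
R2 ← R2 + (3)·R1: [0, -2, -6, -3, 1]
R3 ← R3 + (1/2)·R1: [0, -7/2, 0, 0, 4]
R5 ← R5 + (3/2)·R1: [0, -1/2, 0, -2, 2]
R6 ← R6 − (5/2)·R1: [0, 11/2, 12, 5, -3]
R3 ← R3 − (7/4)·R2: [0, 0, 21/2, 21/4, 9/4]
R4 ← R4 + R2: [0, 0, -4, 1, -3]
R5 ← R5 − (1/4)·R2: [0, 0, 3/2, -5/4, 7/4]
R6 ← R6 + (11/4)·R2: [0, 0, -9/2, -13/4, -1/4]
R4 ← R4 + (8/21)·R3: [0, 0, 0, 3, -15/7]
R5 ← R5 − (1/7)·R3: [0, 0, 0, -2, 10/7]
R6 ← R6 + (3/7)·R3: [0, 0, 0, -1, 5/7]
R5 ← R5 + (2/3)·R4: [0, 0, 0, 0, 0]
R6 ← R6 + (1/3)·R4: [0, 0, 0, 0, 0]
Echelon form has 4 nonzero rows, so rank(P) = 4.
The rank gives the maximum number of linearly independent columns: 4.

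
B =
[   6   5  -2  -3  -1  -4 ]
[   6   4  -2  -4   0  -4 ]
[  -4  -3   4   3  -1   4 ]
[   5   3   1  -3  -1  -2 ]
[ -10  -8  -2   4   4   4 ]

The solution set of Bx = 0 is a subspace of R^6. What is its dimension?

3

Row reduce to echelon form.
R2 ← R2 − R1: [0, -1, 0, -1, 1, 0]
R3 ← R3 + (2/3)·R1: [0, 1/3, 8/3, 1, -5/3, 4/3]
R4 ← R4 − (5/6)·R1: [0, -7/6, 8/3, -1/2, -1/6, 4/3]
R5 ← R5 + (5/3)·R1: [0, 1/3, -16/3, -1, 7/3, -8/3]
R3 ← R3 + (1/3)·R2: [0, 0, 8/3, 2/3, -4/3, 4/3]
R4 ← R4 − (7/6)·R2: [0, 0, 8/3, 2/3, -4/3, 4/3]
R5 ← R5 + (1/3)·R2: [0, 0, -16/3, -4/3, 8/3, -8/3]
R4 ← R4 − R3: [0, 0, 0, 0, 0, 0]
R5 ← R5 + (2)·R3: [0, 0, 0, 0, 0, 0]
3 nonzero rows, so rank(B) = 3.
B has 6 columns; by rank–nullity, nullity = 6 − 3 = 3.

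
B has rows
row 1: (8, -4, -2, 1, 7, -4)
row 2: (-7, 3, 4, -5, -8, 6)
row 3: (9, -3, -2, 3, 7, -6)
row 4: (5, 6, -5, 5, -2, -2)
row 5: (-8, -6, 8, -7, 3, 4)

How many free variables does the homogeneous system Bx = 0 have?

1

Row reduce to echelon form.
R2 ← R2 + (7/8)·R1: [0, -1/2, 9/4, -33/8, -15/8, 5/2]
R3 ← R3 − (9/8)·R1: [0, 3/2, 1/4, 15/8, -7/8, -3/2]
R4 ← R4 − (5/8)·R1: [0, 17/2, -15/4, 35/8, -51/8, 1/2]
R5 ← R5 + R1: [0, -10, 6, -6, 10, 0]
R3 ← R3 + (3)·R2: [0, 0, 7, -21/2, -13/2, 6]
R4 ← R4 + (17)·R2: [0, 0, 69/2, -263/4, -153/4, 43]
R5 ← R5 − (20)·R2: [0, 0, -39, 153/2, 95/2, -50]
R4 ← R4 − (69/14)·R3: [0, 0, 0, -14, -87/14, 94/7]
R5 ← R5 + (39/7)·R3: [0, 0, 0, 18, 79/7, -116/7]
R5 ← R5 + (9/7)·R4: [0, 0, 0, 0, 323/98, 34/49]
5 nonzero rows, so rank(B) = 5.
B has 6 columns; by rank–nullity, nullity = 6 − 5 = 1.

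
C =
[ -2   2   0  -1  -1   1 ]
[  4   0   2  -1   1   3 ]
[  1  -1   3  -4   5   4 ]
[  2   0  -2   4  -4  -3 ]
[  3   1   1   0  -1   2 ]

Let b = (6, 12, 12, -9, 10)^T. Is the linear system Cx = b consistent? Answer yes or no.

Row reduce the augmented matrix [C | b].
R2 ← R2 + (2)·R1: [0, 4, 2, -3, -1, 5, 24]
R3 ← R3 + (1/2)·R1: [0, 0, 3, -9/2, 9/2, 9/2, 15]
R4 ← R4 + R1: [0, 2, -2, 3, -5, -2, -3]
R5 ← R5 + (3/2)·R1: [0, 4, 1, -3/2, -5/2, 7/2, 19]
R4 ← R4 − (1/2)·R2: [0, 0, -3, 9/2, -9/2, -9/2, -15]
R5 ← R5 − R2: [0, 0, -1, 3/2, -3/2, -3/2, -5]
R4 ← R4 + R3: [0, 0, 0, 0, 0, 0, 0]
R5 ← R5 + (1/3)·R3: [0, 0, 0, 0, 0, 0, 0]
The echelon form has 3 nonzero rows, and every pivot lies in the first 6 columns, so rank(C) = rank([C|b]) = 3.
The system is consistent.

yes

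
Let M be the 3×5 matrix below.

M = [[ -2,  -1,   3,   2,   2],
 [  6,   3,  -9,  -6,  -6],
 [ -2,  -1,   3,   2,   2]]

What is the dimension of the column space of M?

1

Row reduce to echelon form.
R2 ← R2 + (3)·R1: [0, 0, 0, 0, 0]
R3 ← R3 − R1: [0, 0, 0, 0, 0]
Echelon form has 1 nonzero row, so rank(M) = 1.
The column space has dimension equal to the rank: 1.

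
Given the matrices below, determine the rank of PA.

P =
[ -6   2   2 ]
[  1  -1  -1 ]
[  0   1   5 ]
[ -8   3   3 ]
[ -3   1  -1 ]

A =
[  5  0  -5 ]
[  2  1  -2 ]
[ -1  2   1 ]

2

First compute PA:
[[-28,   6,  28],
 [  4,  -3,  -4],
 [ -3,  11,   3],
 [-37,   9,  37],
 [-12,  -1,  12]]
Now row reduce the product.
R2 ← R2 + (1/7)·R1: [0, -15/7, 0]
R3 ← R3 − (3/28)·R1: [0, 145/14, 0]
R4 ← R4 − (37/28)·R1: [0, 15/14, 0]
R5 ← R5 − (3/7)·R1: [0, -25/7, 0]
R3 ← R3 + (29/6)·R2: [0, 0, 0]
R4 ← R4 + (1/2)·R2: [0, 0, 0]
R5 ← R5 − (5/3)·R2: [0, 0, 0]
2 nonzero rows, so rank(PA) = 2.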